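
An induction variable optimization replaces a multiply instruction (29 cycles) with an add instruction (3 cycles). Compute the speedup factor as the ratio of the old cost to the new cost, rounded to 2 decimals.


Ratio = mult_cost / add_cost = 29 / 3 = 9.67

9.67


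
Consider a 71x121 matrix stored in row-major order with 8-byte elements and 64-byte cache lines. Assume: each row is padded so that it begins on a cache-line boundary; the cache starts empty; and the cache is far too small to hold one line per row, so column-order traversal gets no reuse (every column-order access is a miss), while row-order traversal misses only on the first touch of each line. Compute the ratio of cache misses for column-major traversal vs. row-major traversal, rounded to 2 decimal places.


Each row occupies 121 * 8 = 968 bytes and starts on a line boundary, so it spans ceil(968 / 64) = 16 cache lines.
Row-major traversal misses (one per line touched): 71 * ceil(121 * 8 / 64) = 1136
Column-major traversal misses (no reuse, every access misses): 71 * 121 = 8591
Ratio = 8591 / 1136 = 7.56

7.56


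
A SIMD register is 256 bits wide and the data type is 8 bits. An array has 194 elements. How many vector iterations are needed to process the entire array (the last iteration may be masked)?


Width = 256 / 8 = 32 elements per vector op
Iterations = ceil(194 / 32) = 7

7


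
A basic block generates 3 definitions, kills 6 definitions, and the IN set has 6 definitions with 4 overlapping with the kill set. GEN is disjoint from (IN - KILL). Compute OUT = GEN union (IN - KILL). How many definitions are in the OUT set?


IN - KILL: 6 - 4 = 2 surviving definitions
OUT = GEN + surviving = 3 + 2 = 5

5


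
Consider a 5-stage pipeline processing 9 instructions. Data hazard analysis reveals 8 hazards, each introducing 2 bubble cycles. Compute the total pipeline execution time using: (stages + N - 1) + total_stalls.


Base cycles = 5 + 9 - 1 = 13
Total stalls = 8 * 2 = 16
Total = 13 + 16 = 29

29


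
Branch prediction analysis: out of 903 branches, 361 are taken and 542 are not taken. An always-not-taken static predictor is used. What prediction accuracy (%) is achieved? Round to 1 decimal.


Predictor: always-not-taken
Correct predictions = 542
Accuracy = 542 / 903 * 100 = 60.0%

60.0


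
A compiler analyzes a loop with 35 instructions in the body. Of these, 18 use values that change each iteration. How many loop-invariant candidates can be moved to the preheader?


Invariant candidates = total - loop-dependent
= 35 - 18 = 17

17


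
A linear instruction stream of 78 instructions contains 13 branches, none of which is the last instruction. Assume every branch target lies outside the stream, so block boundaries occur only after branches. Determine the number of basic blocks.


With no in-sequence branch targets, the leaders are the first instruction plus the instruction after each branch.
Number of basic blocks = branches + 1
= 13 + 1 = 14

14


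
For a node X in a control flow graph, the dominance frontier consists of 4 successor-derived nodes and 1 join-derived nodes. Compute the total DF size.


DF(X) = direct successor contributions + join point contributions
= 4 + 1 = 5

5


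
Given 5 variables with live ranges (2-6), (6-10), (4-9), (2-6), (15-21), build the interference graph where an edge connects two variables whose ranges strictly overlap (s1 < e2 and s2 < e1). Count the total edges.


Check all pairs for overlapping intervals.
Two intervals (s1,e1) and (s2,e2) overlap if s1 < e2 and s2 < e1.
v0 (2-6) vs v1..v4: overlaps v2, v3 -> 2
v1 (6-10) vs v2..v4: overlaps v2 -> 1
v2 (4-9) vs v3..v4: overlaps v3 -> 1
v3 (2-6) vs v4: overlaps none -> 0
Total overlapping pairs = 2 + 1 + 1 + 0 = 4

4


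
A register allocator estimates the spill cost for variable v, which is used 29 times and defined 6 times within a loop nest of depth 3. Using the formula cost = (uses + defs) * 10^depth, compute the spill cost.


uses + defs = 29 + 6 = 35
10^3 = 1000
Spill cost = 35 * 1000 = 35000

35000


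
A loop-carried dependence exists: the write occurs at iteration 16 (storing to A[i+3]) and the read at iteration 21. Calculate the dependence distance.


Distance = read iteration - write iteration
= 21 - 16 = 5

5


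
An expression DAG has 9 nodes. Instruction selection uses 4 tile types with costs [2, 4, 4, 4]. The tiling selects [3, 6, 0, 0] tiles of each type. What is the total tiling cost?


Total cost = sum(count_i * cost_i)
= 3*2 + 6*4 + 0*4 + 0*4
= 30

30


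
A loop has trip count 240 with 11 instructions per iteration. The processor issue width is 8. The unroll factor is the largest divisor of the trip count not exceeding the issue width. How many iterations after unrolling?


Largest divisor of 240 <= 8 is 8
New iterations = 240 / 8 = 30

30


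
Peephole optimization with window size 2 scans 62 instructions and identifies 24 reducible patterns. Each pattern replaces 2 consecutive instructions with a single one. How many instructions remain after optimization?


Each match removes 1 instructions.
Total removed = 24 * 1 = 24
Remaining = 62 - 24 = 38

38


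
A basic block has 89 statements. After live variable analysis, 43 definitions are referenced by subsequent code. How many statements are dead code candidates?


Dead code = total statements - live definitions
= 89 - 43 = 46

46


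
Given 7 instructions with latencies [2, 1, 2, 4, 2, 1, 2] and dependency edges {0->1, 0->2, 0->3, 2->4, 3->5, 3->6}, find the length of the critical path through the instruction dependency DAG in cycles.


Compute longest path through dependency graph: dist(Ik) = max over predecessors of dist + latency(Ik).
dist(I0) = latency 2 = 2
dist(I1) = dist(I0) + 1 = 2 + 1 = 3
dist(I2) = dist(I0) + 2 = 2 + 2 = 4
dist(I3) = dist(I0) + 4 = 2 + 4 = 6
dist(I4) = dist(I2) + 2 = 4 + 2 = 6
dist(I5) = dist(I3) + 1 = 6 + 1 = 7
dist(I6) = dist(I3) + 2 = 6 + 2 = 8
Critical path = max dist = 8

8


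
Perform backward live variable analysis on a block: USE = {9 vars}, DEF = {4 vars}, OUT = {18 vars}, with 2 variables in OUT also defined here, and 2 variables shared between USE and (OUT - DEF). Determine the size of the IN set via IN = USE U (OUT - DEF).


OUT - DEF: 18 - 2 = 16
|IN| = |USE| + |OUT - DEF| - |USE ∩ (OUT - DEF)| = 9 + 16 - 2 = 23

23


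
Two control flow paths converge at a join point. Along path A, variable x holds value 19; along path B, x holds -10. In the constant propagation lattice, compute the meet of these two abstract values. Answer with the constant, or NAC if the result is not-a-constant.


Meet operation: if both paths give the same constant, result is that constant; if they differ, result is NAC (not-a-constant).
Path A: 19, Path B: -10 -> differ
Result: not-a-constant -> NAC

NAC


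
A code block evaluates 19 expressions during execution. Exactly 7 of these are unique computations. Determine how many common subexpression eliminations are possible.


CSE count = total expressions - unique expressions
= 19 - 7 = 12

12


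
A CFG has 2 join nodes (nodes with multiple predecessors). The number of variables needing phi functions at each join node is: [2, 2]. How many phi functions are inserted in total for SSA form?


Total phi functions = sum of phi functions at each join node
= 2 + 2 = 4

4


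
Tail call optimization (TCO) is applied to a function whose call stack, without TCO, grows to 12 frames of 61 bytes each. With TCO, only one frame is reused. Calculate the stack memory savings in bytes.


Without TCO: 12 * 61 = 732 bytes
With TCO: reuse 1 frame = 61 bytes
Savings = 732 - 61 = 671

671


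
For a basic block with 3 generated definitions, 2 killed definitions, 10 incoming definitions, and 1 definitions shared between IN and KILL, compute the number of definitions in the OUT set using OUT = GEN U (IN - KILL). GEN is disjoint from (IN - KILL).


IN - KILL: 10 - 1 = 9 surviving definitions
OUT = GEN + surviving = 3 + 9 = 12

12


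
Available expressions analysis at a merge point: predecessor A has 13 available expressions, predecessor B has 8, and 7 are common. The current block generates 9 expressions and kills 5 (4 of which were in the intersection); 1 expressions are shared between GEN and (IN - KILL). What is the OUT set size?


IN = intersection of predecessors = 7
IN - KILL = 7 - 4 = 3
|OUT| = |GEN| + |IN - KILL| - |GEN ∩ (IN - KILL)| = 9 + 3 - 1 = 11

11


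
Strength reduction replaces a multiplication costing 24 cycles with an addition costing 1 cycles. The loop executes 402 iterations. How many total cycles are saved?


Per-iteration saving = 24 - 1 = 23
Total saved = 402 * 23 = 9246

9246


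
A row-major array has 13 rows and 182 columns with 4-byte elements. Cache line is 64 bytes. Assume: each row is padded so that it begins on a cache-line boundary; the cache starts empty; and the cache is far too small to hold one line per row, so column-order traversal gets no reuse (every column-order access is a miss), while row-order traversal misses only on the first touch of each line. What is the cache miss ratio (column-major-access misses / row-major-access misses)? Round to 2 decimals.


Each row occupies 182 * 4 = 728 bytes and starts on a line boundary, so it spans ceil(728 / 64) = 12 cache lines.
Row-major traversal misses (one per line touched): 13 * ceil(182 * 4 / 64) = 156
Column-major traversal misses (no reuse, every access misses): 13 * 182 = 2366
Ratio = 2366 / 156 = 15.17

15.17


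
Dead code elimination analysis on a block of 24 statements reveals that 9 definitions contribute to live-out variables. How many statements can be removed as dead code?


Dead code = total statements - live definitions
= 24 - 9 = 15

15


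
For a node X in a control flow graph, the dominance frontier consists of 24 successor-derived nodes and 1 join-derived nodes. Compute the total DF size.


DF(X) = direct successor contributions + join point contributions
= 24 + 1 = 25

25


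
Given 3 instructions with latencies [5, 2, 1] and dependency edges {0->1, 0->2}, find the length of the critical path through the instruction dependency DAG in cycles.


Compute longest path through dependency graph: dist(Ik) = max over predecessors of dist + latency(Ik).
dist(I0) = latency 5 = 5
dist(I1) = dist(I0) + 2 = 5 + 2 = 7
dist(I2) = dist(I0) + 1 = 5 + 1 = 6
Critical path = max dist = 7

7


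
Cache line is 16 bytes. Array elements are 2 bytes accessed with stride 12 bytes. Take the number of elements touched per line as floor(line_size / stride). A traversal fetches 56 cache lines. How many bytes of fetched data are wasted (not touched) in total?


Elements per line = floor(16 / 12) = 1
Bytes used per line = 1 * 2 = 2
Wasted per line = 16 - 2 = 14
Total wasted = 14 * 56 = 784

784


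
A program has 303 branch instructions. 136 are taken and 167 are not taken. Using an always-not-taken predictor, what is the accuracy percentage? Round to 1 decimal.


Predictor: always-not-taken
Correct predictions = 167
Accuracy = 167 / 303 * 100 = 55.1%

55.1


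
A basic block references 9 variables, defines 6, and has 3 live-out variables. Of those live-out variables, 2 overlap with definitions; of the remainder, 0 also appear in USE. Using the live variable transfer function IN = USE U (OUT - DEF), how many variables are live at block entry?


OUT - DEF: 3 - 2 = 1
|IN| = |USE| + |OUT - DEF| - |USE ∩ (OUT - DEF)| = 9 + 1 - 0 = 10

10


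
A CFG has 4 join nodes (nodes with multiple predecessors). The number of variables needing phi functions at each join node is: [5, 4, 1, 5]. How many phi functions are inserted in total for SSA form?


Total phi functions = sum of phi functions at each join node
= 5 + 4 + 1 + 5 = 15

15


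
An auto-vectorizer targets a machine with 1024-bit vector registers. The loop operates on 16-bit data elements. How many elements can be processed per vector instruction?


Width = SIMD bits / data type bits
= 1024 / 16 = 64

64


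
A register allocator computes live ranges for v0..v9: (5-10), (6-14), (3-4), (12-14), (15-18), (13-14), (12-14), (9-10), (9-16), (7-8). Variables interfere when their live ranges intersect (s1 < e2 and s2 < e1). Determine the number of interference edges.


Check all pairs for overlapping intervals.
Two intervals (s1,e1) and (s2,e2) overlap if s1 < e2 and s2 < e1.
v0 (5-10) vs v1..v9: overlaps v1, v7, v8, v9 -> 4
v1 (6-14) vs v2..v9: overlaps v3, v5, v6, v7, v8, v9 -> 6
v2 (3-4) vs v3..v9: overlaps none -> 0
v3 (12-14) vs v4..v9: overlaps v5, v6, v8 -> 3
v4 (15-18) vs v5..v9: overlaps v8 -> 1
v5 (13-14) vs v6..v9: overlaps v6, v8 -> 2
v6 (12-14) vs v7..v9: overlaps v8 -> 1
v7 (9-10) vs v8..v9: overlaps v8 -> 1
v8 (9-16) vs v9: overlaps none -> 0
Total overlapping pairs = 4 + 6 + 0 + 3 + 1 + 2 + 1 + 1 + 0 = 18

18


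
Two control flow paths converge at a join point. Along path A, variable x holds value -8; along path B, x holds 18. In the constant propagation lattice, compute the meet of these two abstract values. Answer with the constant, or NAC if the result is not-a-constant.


Meet operation: if both paths give the same constant, result is that constant; if they differ, result is NAC (not-a-constant).
Path A: -8, Path B: 18 -> differ
Result: not-a-constant -> NAC

NAC


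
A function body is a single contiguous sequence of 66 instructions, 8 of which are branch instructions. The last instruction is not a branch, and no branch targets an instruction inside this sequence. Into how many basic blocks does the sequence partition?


With no in-sequence branch targets, the leaders are the first instruction plus the instruction after each branch.
Number of basic blocks = branches + 1
= 8 + 1 = 9

9


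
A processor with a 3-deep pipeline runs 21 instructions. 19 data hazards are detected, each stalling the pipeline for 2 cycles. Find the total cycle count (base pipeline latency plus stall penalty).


Base cycles = 3 + 21 - 1 = 23
Total stalls = 19 * 2 = 38
Total = 23 + 38 = 61

61


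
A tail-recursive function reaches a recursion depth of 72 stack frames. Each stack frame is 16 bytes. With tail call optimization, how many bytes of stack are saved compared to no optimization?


Without TCO: 72 * 16 = 1152 bytes
With TCO: reuse 1 frame = 16 bytes
Savings = 1152 - 16 = 1136

1136


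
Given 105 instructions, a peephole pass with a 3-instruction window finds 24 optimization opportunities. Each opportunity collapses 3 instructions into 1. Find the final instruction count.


Each match removes 2 instructions.
Total removed = 24 * 2 = 48
Remaining = 105 - 48 = 57

57


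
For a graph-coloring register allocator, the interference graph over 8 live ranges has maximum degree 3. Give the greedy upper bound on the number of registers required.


Greedy coloring never needs more than (max_degree + 1) colors: when coloring a vertex, at most max_degree neighbors are already colored.
Upper bound = 3 + 1 = 4

4


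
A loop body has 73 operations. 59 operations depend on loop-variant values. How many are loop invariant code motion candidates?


Invariant candidates = total - loop-dependent
= 73 - 59 = 14

14


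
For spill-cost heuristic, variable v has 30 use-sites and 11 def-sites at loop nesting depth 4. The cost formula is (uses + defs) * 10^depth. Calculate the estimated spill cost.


uses + defs = 30 + 11 = 41
10^4 = 10000
Spill cost = 41 * 10000 = 410000

410000


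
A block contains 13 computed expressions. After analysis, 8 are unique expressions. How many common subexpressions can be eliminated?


CSE count = total expressions - unique expressions
= 13 - 8 = 5

5


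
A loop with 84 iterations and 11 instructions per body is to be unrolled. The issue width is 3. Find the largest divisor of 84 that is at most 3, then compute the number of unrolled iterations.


Largest divisor of 84 <= 3 is 3
New iterations = 84 / 3 = 28

28


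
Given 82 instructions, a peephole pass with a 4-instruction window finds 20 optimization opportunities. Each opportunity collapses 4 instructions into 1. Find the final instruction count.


Each match removes 3 instructions.
Total removed = 20 * 3 = 60
Remaining = 82 - 60 = 22

22


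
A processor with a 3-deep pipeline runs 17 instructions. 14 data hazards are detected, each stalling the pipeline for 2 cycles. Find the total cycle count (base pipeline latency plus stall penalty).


Base cycles = 3 + 17 - 1 = 19
Total stalls = 14 * 2 = 28
Total = 19 + 28 = 47

47


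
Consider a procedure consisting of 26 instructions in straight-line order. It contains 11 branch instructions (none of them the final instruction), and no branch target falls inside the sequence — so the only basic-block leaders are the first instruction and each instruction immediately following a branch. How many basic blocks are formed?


With no in-sequence branch targets, the leaders are the first instruction plus the instruction after each branch.
Number of basic blocks = branches + 1
= 11 + 1 = 12

12


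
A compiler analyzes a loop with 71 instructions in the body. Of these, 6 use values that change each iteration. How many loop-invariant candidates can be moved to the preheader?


Invariant candidates = total - loop-dependent
= 71 - 6 = 65

65


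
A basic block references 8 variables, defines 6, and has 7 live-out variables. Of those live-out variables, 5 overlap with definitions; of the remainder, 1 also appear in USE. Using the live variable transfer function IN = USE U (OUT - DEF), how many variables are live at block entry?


OUT - DEF: 7 - 5 = 2
|IN| = |USE| + |OUT - DEF| - |USE ∩ (OUT - DEF)| = 8 + 2 - 1 = 9

9


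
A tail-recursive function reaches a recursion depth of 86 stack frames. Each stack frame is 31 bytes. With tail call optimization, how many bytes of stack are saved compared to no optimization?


Without TCO: 86 * 31 = 2666 bytes
With TCO: reuse 1 frame = 31 bytes
Savings = 2666 - 31 = 2635

2635


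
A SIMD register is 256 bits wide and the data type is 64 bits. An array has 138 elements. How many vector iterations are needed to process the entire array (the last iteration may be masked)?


Width = 256 / 64 = 4 elements per vector op
Iterations = ceil(138 / 4) = 35

35


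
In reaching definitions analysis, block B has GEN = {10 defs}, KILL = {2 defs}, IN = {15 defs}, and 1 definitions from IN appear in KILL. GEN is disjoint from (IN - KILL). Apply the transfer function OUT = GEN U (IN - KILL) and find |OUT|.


IN - KILL: 15 - 1 = 14 surviving definitions
OUT = GEN + surviving = 10 + 14 = 24

24


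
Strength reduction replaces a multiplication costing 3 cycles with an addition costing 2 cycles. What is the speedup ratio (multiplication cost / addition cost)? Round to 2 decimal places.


Ratio = mult_cost / add_cost = 3 / 2 = 1.5

1.5


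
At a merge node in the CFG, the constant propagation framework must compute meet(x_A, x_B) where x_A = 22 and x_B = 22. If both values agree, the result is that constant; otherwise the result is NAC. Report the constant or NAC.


Meet operation: if both paths give the same constant, result is that constant; if they differ, result is NAC (not-a-constant).
Path A: 22, Path B: 22 -> equal
Result: constant -> 22

22


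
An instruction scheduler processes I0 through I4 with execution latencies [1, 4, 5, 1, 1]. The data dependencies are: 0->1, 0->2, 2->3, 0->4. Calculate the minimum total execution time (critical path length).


Compute longest path through dependency graph: dist(Ik) = max over predecessors of dist + latency(Ik).
dist(I0) = latency 1 = 1
dist(I1) = dist(I0) + 4 = 1 + 4 = 5
dist(I2) = dist(I0) + 5 = 1 + 5 = 6
dist(I3) = dist(I2) + 1 = 6 + 1 = 7
dist(I4) = dist(I0) + 1 = 1 + 1 = 2
Critical path = max dist = 7

7


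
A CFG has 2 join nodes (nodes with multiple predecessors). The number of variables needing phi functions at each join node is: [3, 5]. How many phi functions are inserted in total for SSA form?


Total phi functions = sum of phi functions at each join node
= 3 + 5 = 8

8


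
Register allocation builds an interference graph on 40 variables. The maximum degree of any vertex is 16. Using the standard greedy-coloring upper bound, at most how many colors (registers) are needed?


Greedy coloring never needs more than (max_degree + 1) colors: when coloring a vertex, at most max_degree neighbors are already colored.
Upper bound = 16 + 1 = 17

17


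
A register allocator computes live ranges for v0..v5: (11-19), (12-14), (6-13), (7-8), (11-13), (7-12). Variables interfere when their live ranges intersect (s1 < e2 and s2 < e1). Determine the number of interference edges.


Check all pairs for overlapping intervals.
Two intervals (s1,e1) and (s2,e2) overlap if s1 < e2 and s2 < e1.
v0 (11-19) vs v1..v5: overlaps v1, v2, v4, v5 -> 4
v1 (12-14) vs v2..v5: overlaps v2, v4 -> 2
v2 (6-13) vs v3..v5: overlaps v3, v4, v5 -> 3
v3 (7-8) vs v4..v5: overlaps v5 -> 1
v4 (11-13) vs v5: overlaps v5 -> 1
Total overlapping pairs = 4 + 2 + 3 + 1 + 1 = 11

11


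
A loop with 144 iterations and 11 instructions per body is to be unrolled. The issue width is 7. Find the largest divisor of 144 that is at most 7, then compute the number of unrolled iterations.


Largest divisor of 144 <= 7 is 6
New iterations = 144 / 6 = 24

24


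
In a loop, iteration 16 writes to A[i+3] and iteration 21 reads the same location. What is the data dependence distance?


Distance = read iteration - write iteration
= 21 - 16 = 5

5


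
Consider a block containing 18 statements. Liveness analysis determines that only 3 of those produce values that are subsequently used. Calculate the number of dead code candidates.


Dead code = total statements - live definitions
= 18 - 3 = 15

15


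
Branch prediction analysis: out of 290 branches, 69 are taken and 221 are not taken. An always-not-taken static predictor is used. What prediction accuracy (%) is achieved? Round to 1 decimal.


Predictor: always-not-taken
Correct predictions = 221
Accuracy = 221 / 290 * 100 = 76.2%

76.2


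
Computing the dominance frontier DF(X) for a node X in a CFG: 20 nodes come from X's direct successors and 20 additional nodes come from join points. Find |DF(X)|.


DF(X) = direct successor contributions + join point contributions
= 20 + 20 = 40

40


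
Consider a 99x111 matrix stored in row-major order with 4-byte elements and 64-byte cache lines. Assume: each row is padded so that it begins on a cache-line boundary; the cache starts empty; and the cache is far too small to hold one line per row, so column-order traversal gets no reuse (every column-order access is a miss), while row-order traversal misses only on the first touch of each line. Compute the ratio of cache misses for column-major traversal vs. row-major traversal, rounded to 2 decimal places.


Each row occupies 111 * 4 = 444 bytes and starts on a line boundary, so it spans ceil(444 / 64) = 7 cache lines.
Row-major traversal misses (one per line touched): 99 * ceil(111 * 4 / 64) = 693
Column-major traversal misses (no reuse, every access misses): 99 * 111 = 10989
Ratio = 10989 / 693 = 15.86

15.86


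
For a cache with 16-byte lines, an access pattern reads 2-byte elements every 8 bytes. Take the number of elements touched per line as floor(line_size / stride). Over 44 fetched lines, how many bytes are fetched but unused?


Elements per line = floor(16 / 8) = 2
Bytes used per line = 2 * 2 = 4
Wasted per line = 16 - 4 = 12
Total wasted = 12 * 44 = 528

528


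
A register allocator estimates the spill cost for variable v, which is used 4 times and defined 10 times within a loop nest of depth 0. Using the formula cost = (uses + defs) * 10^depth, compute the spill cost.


uses + defs = 4 + 10 = 14
10^0 = 1
Spill cost = 14 * 1 = 14

14


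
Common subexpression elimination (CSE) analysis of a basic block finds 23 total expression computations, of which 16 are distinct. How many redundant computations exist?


CSE count = total expressions - unique expressions
= 23 - 16 = 7

7


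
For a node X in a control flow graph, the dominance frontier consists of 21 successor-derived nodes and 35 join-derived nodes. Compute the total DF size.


DF(X) = direct successor contributions + join point contributions
= 21 + 35 = 56

56


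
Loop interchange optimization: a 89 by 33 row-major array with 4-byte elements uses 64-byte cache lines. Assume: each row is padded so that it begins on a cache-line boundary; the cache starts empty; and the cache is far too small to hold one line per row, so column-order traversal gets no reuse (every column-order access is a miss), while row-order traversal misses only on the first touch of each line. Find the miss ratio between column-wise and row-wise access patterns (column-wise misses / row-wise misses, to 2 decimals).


Each row occupies 33 * 4 = 132 bytes and starts on a line boundary, so it spans ceil(132 / 64) = 3 cache lines.
Row-major traversal misses (one per line touched): 89 * ceil(33 * 4 / 64) = 267
Column-major traversal misses (no reuse, every access misses): 89 * 33 = 2937
Ratio = 2937 / 267 = 11.0

11.0


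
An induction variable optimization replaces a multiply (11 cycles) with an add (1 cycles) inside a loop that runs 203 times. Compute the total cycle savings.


Per-iteration saving = 11 - 1 = 10
Total saved = 203 * 10 = 2030

2030


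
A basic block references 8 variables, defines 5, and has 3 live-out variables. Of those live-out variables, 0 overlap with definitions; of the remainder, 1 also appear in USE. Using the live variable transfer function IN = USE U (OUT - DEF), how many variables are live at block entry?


OUT - DEF: 3 - 0 = 3
|IN| = |USE| + |OUT - DEF| - |USE ∩ (OUT - DEF)| = 8 + 3 - 1 = 10

10


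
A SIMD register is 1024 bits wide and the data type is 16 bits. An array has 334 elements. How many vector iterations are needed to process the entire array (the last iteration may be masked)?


Width = 1024 / 16 = 64 elements per vector op
Iterations = ceil(334 / 64) = 6

6


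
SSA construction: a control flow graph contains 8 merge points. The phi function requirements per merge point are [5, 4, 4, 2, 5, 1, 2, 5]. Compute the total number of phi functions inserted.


Total phi functions = sum of phi functions at each join node
= 5 + 4 + 4 + 2 + 5 + 1 + 2 + 5 = 28

28


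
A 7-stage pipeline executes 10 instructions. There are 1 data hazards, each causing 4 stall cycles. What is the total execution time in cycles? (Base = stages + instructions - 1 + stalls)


Base cycles = 7 + 10 - 1 = 16
Total stalls = 1 * 4 = 4
Total = 16 + 4 = 20

20


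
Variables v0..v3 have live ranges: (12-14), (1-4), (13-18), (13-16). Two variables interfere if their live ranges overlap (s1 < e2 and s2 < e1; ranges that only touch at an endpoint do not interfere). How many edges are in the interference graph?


Check all pairs for overlapping intervals.
Two intervals (s1,e1) and (s2,e2) overlap if s1 < e2 and s2 < e1.
v0 (12-14) vs v1..v3: overlaps v2, v3 -> 2
v1 (1-4) vs v2..v3: overlaps none -> 0
v2 (13-18) vs v3: overlaps v3 -> 1
Total overlapping pairs = 2 + 0 + 1 = 3

3


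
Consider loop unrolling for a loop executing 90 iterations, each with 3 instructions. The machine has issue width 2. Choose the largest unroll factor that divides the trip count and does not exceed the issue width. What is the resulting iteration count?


Largest divisor of 90 <= 2 is 2
New iterations = 90 / 2 = 45

45


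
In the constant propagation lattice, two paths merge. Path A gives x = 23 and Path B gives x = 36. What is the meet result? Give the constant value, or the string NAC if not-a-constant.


Meet operation: if both paths give the same constant, result is that constant; if they differ, result is NAC (not-a-constant).
Path A: 23, Path B: 36 -> differ
Result: not-a-constant -> NAC

NAC


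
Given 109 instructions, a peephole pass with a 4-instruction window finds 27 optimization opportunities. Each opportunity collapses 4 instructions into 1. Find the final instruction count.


Each match removes 3 instructions.
Total removed = 27 * 3 = 81
Remaining = 109 - 81 = 28

28


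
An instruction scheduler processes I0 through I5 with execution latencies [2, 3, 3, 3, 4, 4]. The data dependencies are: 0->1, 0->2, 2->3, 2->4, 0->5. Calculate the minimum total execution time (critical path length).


Compute longest path through dependency graph: dist(Ik) = max over predecessors of dist + latency(Ik).
dist(I0) = latency 2 = 2
dist(I1) = dist(I0) + 3 = 2 + 3 = 5
dist(I2) = dist(I0) + 3 = 2 + 3 = 5
dist(I3) = dist(I2) + 3 = 5 + 3 = 8
dist(I4) = dist(I2) + 4 = 5 + 4 = 9
dist(I5) = dist(I0) + 4 = 2 + 4 = 6
Critical path = max dist = 9

9


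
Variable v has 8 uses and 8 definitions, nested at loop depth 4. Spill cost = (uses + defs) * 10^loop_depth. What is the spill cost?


uses + defs = 8 + 8 = 16
10^4 = 10000
Spill cost = 16 * 10000 = 160000

160000


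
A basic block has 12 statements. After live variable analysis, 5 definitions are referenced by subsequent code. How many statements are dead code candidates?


Dead code = total statements - live definitions
= 12 - 5 = 7

7


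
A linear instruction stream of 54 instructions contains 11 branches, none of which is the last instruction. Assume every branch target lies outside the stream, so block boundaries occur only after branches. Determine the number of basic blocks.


With no in-sequence branch targets, the leaders are the first instruction plus the instruction after each branch.
Number of basic blocks = branches + 1
= 11 + 1 = 12

12


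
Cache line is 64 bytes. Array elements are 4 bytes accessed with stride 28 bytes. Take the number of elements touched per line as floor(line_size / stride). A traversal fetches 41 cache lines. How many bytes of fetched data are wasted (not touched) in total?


Elements per line = floor(64 / 28) = 2
Bytes used per line = 2 * 4 = 8
Wasted per line = 64 - 8 = 56
Total wasted = 56 * 41 = 2296

2296


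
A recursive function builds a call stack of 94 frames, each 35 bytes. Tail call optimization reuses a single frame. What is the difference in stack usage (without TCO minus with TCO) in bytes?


Without TCO: 94 * 35 = 3290 bytes
With TCO: reuse 1 frame = 35 bytes
Savings = 3290 - 35 = 3255

3255


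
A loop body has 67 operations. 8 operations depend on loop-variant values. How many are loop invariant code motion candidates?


Invariant candidates = total - loop-dependent
= 67 - 8 = 59

59


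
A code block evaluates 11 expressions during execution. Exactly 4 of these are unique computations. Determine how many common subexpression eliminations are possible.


CSE count = total expressions - unique expressions
= 11 - 4 = 7

7


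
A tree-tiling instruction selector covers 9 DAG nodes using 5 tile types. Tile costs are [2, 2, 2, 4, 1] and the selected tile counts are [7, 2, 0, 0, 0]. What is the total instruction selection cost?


Total cost = sum(count_i * cost_i)
= 7*2 + 2*2 + 0*2 + 0*4 + 0*1
= 18

18


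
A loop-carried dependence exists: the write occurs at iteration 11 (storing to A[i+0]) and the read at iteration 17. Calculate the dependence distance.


Distance = read iteration - write iteration
= 17 - 11 = 6

6


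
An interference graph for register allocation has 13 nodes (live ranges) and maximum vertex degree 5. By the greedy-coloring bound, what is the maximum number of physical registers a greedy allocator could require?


Greedy coloring never needs more than (max_degree + 1) colors: when coloring a vertex, at most max_degree neighbors are already colored.
Upper bound = 5 + 1 = 6

6


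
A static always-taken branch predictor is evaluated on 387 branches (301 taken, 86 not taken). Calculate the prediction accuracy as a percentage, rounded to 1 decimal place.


Predictor: always-taken
Correct predictions = 301
Accuracy = 301 / 387 * 100 = 77.8%

77.8


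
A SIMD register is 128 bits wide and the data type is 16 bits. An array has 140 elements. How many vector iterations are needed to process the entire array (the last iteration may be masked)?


Width = 128 / 16 = 8 elements per vector op
Iterations = ceil(140 / 8) = 18

18


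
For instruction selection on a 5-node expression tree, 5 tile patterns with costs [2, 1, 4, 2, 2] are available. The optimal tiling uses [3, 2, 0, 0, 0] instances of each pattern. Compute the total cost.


Total cost = sum(count_i * cost_i)
= 3*2 + 2*1 + 0*4 + 0*2 + 0*2
= 8

8


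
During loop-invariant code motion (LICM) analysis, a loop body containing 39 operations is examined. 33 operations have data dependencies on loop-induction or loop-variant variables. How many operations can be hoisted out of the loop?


Invariant candidates = total - loop-dependent
= 39 - 33 = 6

6


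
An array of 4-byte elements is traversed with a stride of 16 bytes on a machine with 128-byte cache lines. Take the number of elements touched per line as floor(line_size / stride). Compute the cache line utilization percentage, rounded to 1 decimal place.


Elements per cache line = floor(128 / 16) = 8
Bytes used = 8 * 4 = 32
Utilization = 32 / 128 * 100 = 25.0%

25.0


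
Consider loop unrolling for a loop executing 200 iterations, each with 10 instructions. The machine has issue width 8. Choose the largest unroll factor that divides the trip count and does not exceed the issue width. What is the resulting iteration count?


Largest divisor of 200 <= 8 is 8
New iterations = 200 / 8 = 25

25


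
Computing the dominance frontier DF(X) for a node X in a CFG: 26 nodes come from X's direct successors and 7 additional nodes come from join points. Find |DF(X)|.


DF(X) = direct successor contributions + join point contributions
= 26 + 7 = 33

33


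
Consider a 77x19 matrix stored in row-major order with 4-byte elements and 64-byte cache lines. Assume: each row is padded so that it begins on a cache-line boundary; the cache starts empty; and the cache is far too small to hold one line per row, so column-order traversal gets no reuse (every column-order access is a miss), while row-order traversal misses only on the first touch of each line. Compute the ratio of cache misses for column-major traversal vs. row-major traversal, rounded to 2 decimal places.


Each row occupies 19 * 4 = 76 bytes and starts on a line boundary, so it spans ceil(76 / 64) = 2 cache lines.
Row-major traversal misses (one per line touched): 77 * ceil(19 * 4 / 64) = 154
Column-major traversal misses (no reuse, every access misses): 77 * 19 = 1463
Ratio = 1463 / 154 = 9.5

9.5


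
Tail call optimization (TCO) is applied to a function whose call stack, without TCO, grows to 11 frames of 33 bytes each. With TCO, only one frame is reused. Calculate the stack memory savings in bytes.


Without TCO: 11 * 33 = 363 bytes
With TCO: reuse 1 frame = 33 bytes
Savings = 363 - 33 = 330

330


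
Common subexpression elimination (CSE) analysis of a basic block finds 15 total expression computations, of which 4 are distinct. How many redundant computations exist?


CSE count = total expressions - unique expressions
= 15 - 4 = 11

11


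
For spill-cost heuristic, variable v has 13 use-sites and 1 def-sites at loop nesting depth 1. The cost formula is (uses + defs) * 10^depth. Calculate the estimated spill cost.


uses + defs = 13 + 1 = 14
10^1 = 10
Spill cost = 14 * 10 = 140

140


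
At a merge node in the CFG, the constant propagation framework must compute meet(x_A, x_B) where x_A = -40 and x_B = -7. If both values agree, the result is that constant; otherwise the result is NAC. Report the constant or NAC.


Meet operation: if both paths give the same constant, result is that constant; if they differ, result is NAC (not-a-constant).
Path A: -40, Path B: -7 -> differ
Result: not-a-constant -> NAC

NAC


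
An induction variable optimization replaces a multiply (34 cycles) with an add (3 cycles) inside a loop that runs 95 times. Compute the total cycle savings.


Per-iteration saving = 34 - 3 = 31
Total saved = 95 * 31 = 2945

2945


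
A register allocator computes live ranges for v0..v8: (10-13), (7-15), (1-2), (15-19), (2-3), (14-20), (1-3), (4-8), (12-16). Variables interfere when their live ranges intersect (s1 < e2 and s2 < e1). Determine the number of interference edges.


Check all pairs for overlapping intervals.
Two intervals (s1,e1) and (s2,e2) overlap if s1 < e2 and s2 < e1.
v0 (10-13) vs v1..v8: overlaps v1, v8 -> 2
v1 (7-15) vs v2..v8: overlaps v5, v7, v8 -> 3
v2 (1-2) vs v3..v8: overlaps v6 -> 1
v3 (15-19) vs v4..v8: overlaps v5, v8 -> 2
v4 (2-3) vs v5..v8: overlaps v6 -> 1
v5 (14-20) vs v6..v8: overlaps v8 -> 1
v6 (1-3) vs v7..v8: overlaps none -> 0
v7 (4-8) vs v8: overlaps none -> 0
Total overlapping pairs = 2 + 3 + 1 + 2 + 1 + 1 + 0 + 0 = 10

10


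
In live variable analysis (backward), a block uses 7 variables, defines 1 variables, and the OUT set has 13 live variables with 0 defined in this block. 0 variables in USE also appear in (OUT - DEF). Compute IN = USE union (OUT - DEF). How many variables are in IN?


OUT - DEF: 13 - 0 = 13
|IN| = |USE| + |OUT - DEF| - |USE ∩ (OUT - DEF)| = 7 + 13 - 0 = 20

20


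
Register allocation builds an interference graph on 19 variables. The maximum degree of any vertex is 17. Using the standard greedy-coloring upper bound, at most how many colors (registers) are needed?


Greedy coloring never needs more than (max_degree + 1) colors: when coloring a vertex, at most max_degree neighbors are already colored.
Upper bound = 17 + 1 = 18

18


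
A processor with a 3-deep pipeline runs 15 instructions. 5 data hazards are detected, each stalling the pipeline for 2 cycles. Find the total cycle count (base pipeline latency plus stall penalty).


Base cycles = 3 + 15 - 1 = 17
Total stalls = 5 * 2 = 10
Total = 17 + 10 = 27

27


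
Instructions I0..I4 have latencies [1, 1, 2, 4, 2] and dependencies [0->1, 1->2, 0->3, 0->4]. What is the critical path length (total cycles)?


Compute longest path through dependency graph: dist(Ik) = max over predecessors of dist + latency(Ik).
dist(I0) = latency 1 = 1
dist(I1) = dist(I0) + 1 = 1 + 1 = 2
dist(I2) = dist(I1) + 2 = 2 + 2 = 4
dist(I3) = dist(I0) + 4 = 1 + 4 = 5
dist(I4) = dist(I0) + 2 = 1 + 2 = 3
Critical path = max dist = 5

5


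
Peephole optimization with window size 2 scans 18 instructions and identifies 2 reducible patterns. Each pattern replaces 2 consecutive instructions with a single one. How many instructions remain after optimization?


Each match removes 1 instructions.
Total removed = 2 * 1 = 2
Remaining = 18 - 2 = 16

16


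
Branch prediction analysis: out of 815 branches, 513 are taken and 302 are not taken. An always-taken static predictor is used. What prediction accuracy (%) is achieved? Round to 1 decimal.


Predictor: always-taken
Correct predictions = 513
Accuracy = 513 / 815 * 100 = 62.9%

62.9


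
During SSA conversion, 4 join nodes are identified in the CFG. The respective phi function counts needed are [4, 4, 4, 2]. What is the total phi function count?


Total phi functions = sum of phi functions at each join node
= 4 + 4 + 4 + 2 = 14

14


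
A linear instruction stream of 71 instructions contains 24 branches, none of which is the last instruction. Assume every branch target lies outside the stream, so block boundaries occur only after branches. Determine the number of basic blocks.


With no in-sequence branch targets, the leaders are the first instruction plus the instruction after each branch.
Number of basic blocks = branches + 1
= 24 + 1 = 25

25


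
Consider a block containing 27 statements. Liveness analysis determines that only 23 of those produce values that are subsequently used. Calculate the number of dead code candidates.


Dead code = total statements - live definitions
= 27 - 23 = 4

4
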